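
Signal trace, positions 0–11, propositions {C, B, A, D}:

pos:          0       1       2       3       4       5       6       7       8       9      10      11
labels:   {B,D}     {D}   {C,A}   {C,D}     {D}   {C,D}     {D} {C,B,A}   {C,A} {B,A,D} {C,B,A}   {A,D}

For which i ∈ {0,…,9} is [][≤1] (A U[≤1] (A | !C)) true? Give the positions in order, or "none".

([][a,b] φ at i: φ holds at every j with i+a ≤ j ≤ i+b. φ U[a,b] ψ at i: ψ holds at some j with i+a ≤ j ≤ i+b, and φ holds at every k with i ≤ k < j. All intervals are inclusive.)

Evaluate at each i in [0,9]:
  i=0: ✓ (all of [0,1])
  i=1: ✓ (all of [1,2])
  i=2: ✗ (fails at j=3)
  i=3: ✗ (fails at j=3)
  i=4: ✗ (fails at j=5)
  i=5: ✗ (fails at j=5)
  i=6: ✓ (all of [6,7])
  i=7: ✓ (all of [7,8])
  i=8: ✓ (all of [8,9])
  i=9: ✓ (all of [9,10])

0, 1, 6, 7, 8, 9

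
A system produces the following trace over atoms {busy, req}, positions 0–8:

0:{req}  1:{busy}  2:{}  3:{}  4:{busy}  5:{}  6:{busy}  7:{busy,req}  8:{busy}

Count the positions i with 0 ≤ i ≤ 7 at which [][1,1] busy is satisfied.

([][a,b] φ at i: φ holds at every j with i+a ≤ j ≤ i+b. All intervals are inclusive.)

5

Evaluate at each i in [0,7]:
  i=0: ✓ (all of [1,1])
  i=1: ✗ (fails at j=2)
  i=2: ✗ (fails at j=3)
  i=3: ✓ (all of [4,4])
  i=4: ✗ (fails at j=5)
  i=5: ✓ (all of [6,6])
  i=6: ✓ (all of [7,7])
  i=7: ✓ (all of [8,8])
Positions where it holds: {0, 3, 5, 6, 7} → 5.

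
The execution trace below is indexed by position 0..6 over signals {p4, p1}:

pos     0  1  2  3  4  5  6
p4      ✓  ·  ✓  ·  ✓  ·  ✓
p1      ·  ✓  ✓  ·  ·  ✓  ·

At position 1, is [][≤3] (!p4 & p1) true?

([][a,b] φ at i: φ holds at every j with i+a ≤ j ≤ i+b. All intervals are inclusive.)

Check (!p4 & p1) at every j in [1,4]:
  j=1: true
  j=2: false
  j=3: false
  j=4: false
Fails at j=2 → formula fails.

Does not hold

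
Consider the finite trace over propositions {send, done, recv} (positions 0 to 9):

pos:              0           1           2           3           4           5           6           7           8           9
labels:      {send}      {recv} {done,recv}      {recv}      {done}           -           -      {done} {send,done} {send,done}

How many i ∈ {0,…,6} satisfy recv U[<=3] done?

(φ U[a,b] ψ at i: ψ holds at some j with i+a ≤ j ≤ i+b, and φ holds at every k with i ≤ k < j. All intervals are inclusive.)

4

Evaluate at each i in [0,6]:
  i=0: ✗ (lhs fails at k=0 before rhs at j=2)
  i=1: ✓ (rhs at j=2; lhs holds on [1,1])
  i=2: ✓ (rhs at j=2)
  i=3: ✓ (rhs at j=4; lhs holds on [3,3])
  i=4: ✓ (rhs at j=4)
  i=5: ✗ (lhs fails at k=5 before rhs at j=7)
  i=6: ✗ (lhs fails at k=6 before rhs at j=7)
Positions where it holds: {1, 2, 3, 4} → 4.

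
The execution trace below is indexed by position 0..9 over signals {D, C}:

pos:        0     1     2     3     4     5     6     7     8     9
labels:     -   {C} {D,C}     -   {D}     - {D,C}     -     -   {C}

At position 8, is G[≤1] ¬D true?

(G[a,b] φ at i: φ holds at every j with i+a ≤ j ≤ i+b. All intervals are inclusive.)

Yes

Check ¬D at every j in [8,9]:
  j=8: true
  j=9: true
All positions satisfy it → formula holds.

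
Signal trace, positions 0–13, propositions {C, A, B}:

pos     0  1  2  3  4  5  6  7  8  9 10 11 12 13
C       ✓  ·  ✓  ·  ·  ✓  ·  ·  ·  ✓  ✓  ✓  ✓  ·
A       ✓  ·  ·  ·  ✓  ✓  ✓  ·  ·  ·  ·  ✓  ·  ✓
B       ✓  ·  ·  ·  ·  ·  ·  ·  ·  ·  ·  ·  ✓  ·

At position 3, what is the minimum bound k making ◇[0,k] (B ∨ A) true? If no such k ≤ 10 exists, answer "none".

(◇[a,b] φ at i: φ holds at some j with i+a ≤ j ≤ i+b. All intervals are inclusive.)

Scan j = 3,4,… for (B ∨ A):
  j=3: fails
  j=4: holds
First hit at j=4, so smallest k = 4-3 = 1.

1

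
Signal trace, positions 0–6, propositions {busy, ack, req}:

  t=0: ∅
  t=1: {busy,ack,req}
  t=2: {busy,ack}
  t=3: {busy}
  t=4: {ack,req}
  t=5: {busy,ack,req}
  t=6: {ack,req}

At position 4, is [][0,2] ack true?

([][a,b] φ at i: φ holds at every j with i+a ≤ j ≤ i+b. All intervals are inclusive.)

Yes

Check ack at every j in [4,6]:
  j=4: true
  j=5: true
  j=6: true
All positions satisfy it → formula holds.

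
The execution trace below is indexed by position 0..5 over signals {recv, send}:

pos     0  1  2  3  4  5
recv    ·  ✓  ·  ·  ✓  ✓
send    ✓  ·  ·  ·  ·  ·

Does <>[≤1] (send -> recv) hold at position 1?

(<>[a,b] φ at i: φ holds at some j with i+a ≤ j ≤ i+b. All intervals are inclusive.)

Check (send -> recv) at each j in [1,2]:
  j=1: true
  j=2: true
Found at j=1 → formula holds.

Holds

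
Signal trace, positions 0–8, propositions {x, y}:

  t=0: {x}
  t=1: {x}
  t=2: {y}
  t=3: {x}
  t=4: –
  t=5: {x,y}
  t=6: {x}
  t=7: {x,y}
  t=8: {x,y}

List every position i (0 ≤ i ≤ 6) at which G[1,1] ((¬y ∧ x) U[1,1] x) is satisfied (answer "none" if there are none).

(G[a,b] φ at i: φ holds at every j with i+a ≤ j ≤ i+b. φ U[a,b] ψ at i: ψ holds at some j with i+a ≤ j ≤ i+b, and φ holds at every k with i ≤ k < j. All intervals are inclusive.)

Evaluate at each i in [0,6]:
  i=0: ✗ (fails at j=1)
  i=1: ✗ (fails at j=2)
  i=2: ✗ (fails at j=3)
  i=3: ✗ (fails at j=4)
  i=4: ✗ (fails at j=5)
  i=5: ✓ (all of [6,6])
  i=6: ✗ (fails at j=7)

5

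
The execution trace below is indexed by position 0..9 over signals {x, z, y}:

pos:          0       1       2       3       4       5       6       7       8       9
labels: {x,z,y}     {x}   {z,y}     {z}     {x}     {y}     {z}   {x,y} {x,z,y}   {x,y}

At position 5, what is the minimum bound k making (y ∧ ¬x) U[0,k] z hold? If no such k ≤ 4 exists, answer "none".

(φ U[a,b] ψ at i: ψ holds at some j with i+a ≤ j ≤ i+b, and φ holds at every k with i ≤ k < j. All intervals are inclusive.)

1

Need earliest j ≥ 5 with z, and (y ∧ ¬x) at every k in [5,j-1].
  j=5: rhs fails.
  j=6: rhs holds; lhs holds on [5,5]. k = 1.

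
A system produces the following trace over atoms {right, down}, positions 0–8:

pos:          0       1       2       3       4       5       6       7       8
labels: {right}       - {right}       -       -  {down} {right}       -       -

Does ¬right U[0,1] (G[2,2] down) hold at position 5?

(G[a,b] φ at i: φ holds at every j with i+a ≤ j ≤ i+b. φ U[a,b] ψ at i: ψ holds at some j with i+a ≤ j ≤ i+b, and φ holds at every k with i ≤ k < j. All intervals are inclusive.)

False

Need some j in [5,6] with G[2,2] down, and ¬right at every k in [5,j-1].
  j=5: G[2,2] down — fails at 7.
  j=6: G[2,2] down — fails at 8.
No j in the window works → until fails.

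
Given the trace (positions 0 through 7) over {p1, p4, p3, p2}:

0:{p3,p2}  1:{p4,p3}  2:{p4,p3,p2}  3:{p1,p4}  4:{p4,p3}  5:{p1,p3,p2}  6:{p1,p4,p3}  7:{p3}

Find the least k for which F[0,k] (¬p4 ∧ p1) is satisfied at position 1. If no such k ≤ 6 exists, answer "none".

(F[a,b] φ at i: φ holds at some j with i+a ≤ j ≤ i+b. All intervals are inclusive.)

4

Scan j = 1,2,… for (¬p4 ∧ p1):
  j=1: fails
  j=2: fails
  j=3: fails
  j=4: fails
  j=5: holds
First hit at j=5, so smallest k = 5-1 = 4.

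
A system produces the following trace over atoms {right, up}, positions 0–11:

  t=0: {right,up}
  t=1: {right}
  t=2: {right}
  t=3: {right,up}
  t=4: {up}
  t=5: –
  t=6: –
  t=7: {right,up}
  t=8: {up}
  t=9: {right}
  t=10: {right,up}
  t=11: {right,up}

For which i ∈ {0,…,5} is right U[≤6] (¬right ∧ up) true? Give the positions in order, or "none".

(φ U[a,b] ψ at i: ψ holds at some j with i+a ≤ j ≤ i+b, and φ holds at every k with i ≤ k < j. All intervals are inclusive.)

0, 1, 2, 3, 4

Evaluate at each i in [0,5]:
  i=0: ✓ (rhs at j=4; lhs holds on [0,3])
  i=1: ✓ (rhs at j=4; lhs holds on [1,3])
  i=2: ✓ (rhs at j=4; lhs holds on [2,3])
  i=3: ✓ (rhs at j=4; lhs holds on [3,3])
  i=4: ✓ (rhs at j=4)
  i=5: ✗ (lhs fails at k=5 before rhs at j=8)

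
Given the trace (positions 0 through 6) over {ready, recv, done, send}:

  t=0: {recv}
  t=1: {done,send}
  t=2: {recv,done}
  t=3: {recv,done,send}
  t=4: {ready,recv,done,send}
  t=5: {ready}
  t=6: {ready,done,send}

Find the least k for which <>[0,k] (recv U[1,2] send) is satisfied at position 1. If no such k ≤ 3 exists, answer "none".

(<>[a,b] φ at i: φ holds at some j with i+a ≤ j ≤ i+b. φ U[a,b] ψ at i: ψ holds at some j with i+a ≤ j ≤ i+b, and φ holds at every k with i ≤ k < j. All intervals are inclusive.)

Scan j = 1,2,… for (recv U[1,2] send):
  j=1: fails
  j=2: holds
First hit at j=2, so smallest k = 2-1 = 1.

1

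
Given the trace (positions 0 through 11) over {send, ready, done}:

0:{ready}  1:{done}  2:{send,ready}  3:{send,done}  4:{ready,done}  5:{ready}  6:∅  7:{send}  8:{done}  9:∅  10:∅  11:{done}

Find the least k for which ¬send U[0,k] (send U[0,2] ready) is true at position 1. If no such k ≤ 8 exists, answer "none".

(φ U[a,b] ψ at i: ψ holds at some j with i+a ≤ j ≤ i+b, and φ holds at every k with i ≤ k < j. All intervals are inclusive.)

1

Need earliest j ≥ 1 with (send U[0,2] ready), and ¬send at every k in [1,j-1].
  j=1: rhs fails.
  j=2: rhs holds; lhs holds on [1,1]. k = 1.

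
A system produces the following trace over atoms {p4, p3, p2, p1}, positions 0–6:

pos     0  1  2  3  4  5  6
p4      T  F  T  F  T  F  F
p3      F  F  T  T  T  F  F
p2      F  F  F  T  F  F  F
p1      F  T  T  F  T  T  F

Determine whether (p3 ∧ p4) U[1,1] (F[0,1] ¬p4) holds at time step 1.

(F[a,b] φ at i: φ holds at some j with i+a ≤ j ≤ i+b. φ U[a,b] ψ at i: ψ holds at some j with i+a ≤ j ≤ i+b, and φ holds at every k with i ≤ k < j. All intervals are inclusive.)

Does not hold

Need some j in [2,2] with F[0,1] ¬p4, and (p3 ∧ p4) at every k in [1,j-1].
  j=2: F[0,1] ¬p4 holds, but (p3 ∧ p4) fails at k=1 → not this j.
No j in the window works → until fails.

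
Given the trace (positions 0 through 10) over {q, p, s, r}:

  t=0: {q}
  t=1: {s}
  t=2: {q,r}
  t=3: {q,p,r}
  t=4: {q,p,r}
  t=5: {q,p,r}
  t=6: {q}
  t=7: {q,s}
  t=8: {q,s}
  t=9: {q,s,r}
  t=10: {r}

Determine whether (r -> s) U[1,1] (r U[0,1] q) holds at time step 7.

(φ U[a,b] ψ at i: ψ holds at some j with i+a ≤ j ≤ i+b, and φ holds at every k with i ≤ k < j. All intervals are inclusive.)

True

Need some j in [8,8] with (r U[0,1] q), and (r -> s) at every k in [7,j-1].
  j=8: (r U[0,1] q) holds; (r -> s) holds at every k in [7,7] → satisfied.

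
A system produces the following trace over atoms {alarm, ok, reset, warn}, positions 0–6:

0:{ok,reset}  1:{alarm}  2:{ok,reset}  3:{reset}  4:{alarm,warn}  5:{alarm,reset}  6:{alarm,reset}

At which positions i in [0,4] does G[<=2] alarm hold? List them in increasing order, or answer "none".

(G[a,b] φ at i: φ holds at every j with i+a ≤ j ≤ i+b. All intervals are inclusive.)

4

Evaluate at each i in [0,4]:
  i=0: ✗ (fails at j=0)
  i=1: ✗ (fails at j=2)
  i=2: ✗ (fails at j=2)
  i=3: ✗ (fails at j=3)
  i=4: ✓ (all of [4,6])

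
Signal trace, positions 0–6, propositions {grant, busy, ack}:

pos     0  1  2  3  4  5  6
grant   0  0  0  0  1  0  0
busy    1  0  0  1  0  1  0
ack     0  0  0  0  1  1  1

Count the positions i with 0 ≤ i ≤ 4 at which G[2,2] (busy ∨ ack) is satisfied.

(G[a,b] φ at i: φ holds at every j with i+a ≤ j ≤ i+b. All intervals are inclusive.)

Evaluate at each i in [0,4]:
  i=0: ✗ (fails at j=2)
  i=1: ✓ (all of [3,3])
  i=2: ✓ (all of [4,4])
  i=3: ✓ (all of [5,5])
  i=4: ✓ (all of [6,6])
Positions where it holds: {1, 2, 3, 4} → 4.

4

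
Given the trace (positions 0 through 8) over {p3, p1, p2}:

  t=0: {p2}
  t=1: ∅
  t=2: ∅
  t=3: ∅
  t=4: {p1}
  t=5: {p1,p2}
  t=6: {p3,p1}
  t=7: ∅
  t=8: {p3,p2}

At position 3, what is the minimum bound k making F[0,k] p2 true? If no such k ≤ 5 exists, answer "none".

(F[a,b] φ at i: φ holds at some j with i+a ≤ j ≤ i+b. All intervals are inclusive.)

2

Scan j = 3,4,… for p2:
  j=3: fails
  j=4: fails
  j=5: holds
First hit at j=5, so smallest k = 5-3 = 2.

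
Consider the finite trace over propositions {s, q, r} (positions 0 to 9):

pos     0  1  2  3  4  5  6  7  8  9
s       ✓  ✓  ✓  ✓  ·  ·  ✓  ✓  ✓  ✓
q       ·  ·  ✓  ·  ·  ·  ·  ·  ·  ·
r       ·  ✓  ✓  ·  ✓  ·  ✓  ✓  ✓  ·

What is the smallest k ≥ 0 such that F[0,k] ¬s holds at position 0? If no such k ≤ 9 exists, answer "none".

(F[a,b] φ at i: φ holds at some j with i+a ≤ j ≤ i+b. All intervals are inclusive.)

4

Scan j = 0,1,… for ¬s:
  j=0: fails
  j=1: fails
  j=2: fails
  j=3: fails
  j=4: holds
First hit at j=4, so smallest k = 4-0 = 4.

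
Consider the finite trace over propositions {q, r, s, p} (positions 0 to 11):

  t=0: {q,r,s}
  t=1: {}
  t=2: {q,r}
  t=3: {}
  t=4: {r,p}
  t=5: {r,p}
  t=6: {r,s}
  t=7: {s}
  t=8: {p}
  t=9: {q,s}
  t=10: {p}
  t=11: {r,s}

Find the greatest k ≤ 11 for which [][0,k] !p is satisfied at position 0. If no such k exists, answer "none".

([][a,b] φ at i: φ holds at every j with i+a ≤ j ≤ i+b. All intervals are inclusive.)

!p must hold from j=0 onward; find where it first fails.
  j=0: holds
  j=1: holds
  j=2: holds
  j=3: holds
  j=4: fails
Holds on [0,3], so largest k = 3.

3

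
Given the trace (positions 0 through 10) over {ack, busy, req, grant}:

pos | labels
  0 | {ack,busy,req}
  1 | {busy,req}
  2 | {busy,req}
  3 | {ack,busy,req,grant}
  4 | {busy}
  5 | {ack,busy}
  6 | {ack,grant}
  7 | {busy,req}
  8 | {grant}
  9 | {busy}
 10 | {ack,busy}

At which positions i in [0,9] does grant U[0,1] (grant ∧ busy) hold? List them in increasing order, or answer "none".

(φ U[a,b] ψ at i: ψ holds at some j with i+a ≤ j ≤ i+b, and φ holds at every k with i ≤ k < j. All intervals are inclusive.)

Evaluate at each i in [0,9]:
  i=0: ✗ (no rhs in [0,1])
  i=1: ✗ (no rhs in [1,2])
  i=2: ✗ (lhs fails at k=2 before rhs at j=3)
  i=3: ✓ (rhs at j=3)
  i=4: ✗ (no rhs in [4,5])
  i=5: ✗ (no rhs in [5,6])
  i=6: ✗ (no rhs in [6,7])
  i=7: ✗ (no rhs in [7,8])
  i=8: ✗ (no rhs in [8,9])
  i=9: ✗ (no rhs in [9,10])

3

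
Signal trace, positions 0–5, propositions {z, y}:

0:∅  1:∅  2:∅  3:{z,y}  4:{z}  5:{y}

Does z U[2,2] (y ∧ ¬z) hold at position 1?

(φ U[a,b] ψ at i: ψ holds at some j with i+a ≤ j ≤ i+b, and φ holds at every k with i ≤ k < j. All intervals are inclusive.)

False

Need some j in [3,3] with (y ∧ ¬z), and z at every k in [1,j-1].
  j=3: (y ∧ ¬z) false.
No j in the window works → until fails.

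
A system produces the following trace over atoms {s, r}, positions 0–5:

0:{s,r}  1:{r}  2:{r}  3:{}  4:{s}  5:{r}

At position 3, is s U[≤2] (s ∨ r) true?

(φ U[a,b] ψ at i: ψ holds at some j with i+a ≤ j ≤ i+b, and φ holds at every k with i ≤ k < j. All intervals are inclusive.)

False

Need some j in [3,5] with (s ∨ r), and s at every k in [3,j-1].
  j=3: (s ∨ r) false.
  j=4: (s ∨ r) holds, but s fails at k=3 → not this j.
  j=5: (s ∨ r) holds, but s fails at k=3 → not this j.
No j in the window works → until fails.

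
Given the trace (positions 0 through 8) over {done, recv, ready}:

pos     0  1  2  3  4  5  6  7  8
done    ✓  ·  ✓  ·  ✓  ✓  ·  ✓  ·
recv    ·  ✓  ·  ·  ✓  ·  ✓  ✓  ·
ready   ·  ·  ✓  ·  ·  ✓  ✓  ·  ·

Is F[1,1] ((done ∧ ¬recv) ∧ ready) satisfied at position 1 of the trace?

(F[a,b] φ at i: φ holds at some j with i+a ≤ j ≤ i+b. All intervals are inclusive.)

Check ((done ∧ ¬recv) ∧ ready) at each j in [2,2]:
  j=2: true
Found at j=2 → formula holds.

Yes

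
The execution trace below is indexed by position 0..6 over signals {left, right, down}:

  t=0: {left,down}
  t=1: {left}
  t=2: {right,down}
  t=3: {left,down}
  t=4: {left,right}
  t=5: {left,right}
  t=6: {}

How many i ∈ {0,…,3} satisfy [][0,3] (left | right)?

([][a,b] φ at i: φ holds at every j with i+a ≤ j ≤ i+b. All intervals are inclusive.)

3

Evaluate at each i in [0,3]:
  i=0: ✓ (all of [0,3])
  i=1: ✓ (all of [1,4])
  i=2: ✓ (all of [2,5])
  i=3: ✗ (fails at j=6)
Positions where it holds: {0, 1, 2} → 3.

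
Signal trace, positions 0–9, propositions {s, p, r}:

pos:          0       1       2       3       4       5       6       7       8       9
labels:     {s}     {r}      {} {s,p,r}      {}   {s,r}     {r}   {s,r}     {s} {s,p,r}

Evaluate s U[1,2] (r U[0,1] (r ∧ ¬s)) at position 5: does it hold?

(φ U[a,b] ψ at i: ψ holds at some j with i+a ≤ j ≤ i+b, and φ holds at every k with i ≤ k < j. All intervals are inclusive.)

Holds

Need some j in [6,7] with (r U[0,1] (r ∧ ¬s)), and s at every k in [5,j-1].
  j=6: (r U[0,1] (r ∧ ¬s)) holds; s holds at every k in [5,5] → satisfied.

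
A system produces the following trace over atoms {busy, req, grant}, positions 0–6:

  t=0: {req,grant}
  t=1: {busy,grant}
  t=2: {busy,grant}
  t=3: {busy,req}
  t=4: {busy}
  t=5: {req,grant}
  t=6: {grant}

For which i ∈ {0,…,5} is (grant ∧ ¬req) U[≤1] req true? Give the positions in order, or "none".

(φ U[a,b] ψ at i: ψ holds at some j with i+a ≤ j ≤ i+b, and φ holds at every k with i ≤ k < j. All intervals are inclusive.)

Evaluate at each i in [0,5]:
  i=0: ✓ (rhs at j=0)
  i=1: ✗ (no rhs in [1,2])
  i=2: ✓ (rhs at j=3; lhs holds on [2,2])
  i=3: ✓ (rhs at j=3)
  i=4: ✗ (lhs fails at k=4 before rhs at j=5)
  i=5: ✓ (rhs at j=5)

0, 2, 3, 5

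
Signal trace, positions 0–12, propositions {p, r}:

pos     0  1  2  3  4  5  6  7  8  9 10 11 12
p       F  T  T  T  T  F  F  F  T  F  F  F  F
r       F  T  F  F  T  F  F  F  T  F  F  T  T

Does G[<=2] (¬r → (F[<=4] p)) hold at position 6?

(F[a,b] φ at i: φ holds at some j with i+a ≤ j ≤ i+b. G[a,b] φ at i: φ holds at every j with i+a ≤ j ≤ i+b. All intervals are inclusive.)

Holds

Check (¬r → (F[<=4] p)) at every j in [6,8]:
  j=6: antecedent true; consequent holds (witness at 8) → ✓
  j=7: antecedent true; consequent holds (witness at 8) → ✓
  j=8: antecedent false → ✓
All positions satisfy it → formula holds.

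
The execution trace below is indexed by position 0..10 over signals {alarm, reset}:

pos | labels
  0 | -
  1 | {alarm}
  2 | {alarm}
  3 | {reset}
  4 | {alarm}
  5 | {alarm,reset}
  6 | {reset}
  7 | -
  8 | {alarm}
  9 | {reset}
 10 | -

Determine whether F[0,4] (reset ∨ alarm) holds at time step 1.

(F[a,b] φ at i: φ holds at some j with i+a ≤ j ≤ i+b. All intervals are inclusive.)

Check (reset ∨ alarm) at each j in [1,5]:
  j=1: true
  j=2: true
  j=3: true
  j=4: true
  j=5: true
Found at j=1 → formula holds.

Yes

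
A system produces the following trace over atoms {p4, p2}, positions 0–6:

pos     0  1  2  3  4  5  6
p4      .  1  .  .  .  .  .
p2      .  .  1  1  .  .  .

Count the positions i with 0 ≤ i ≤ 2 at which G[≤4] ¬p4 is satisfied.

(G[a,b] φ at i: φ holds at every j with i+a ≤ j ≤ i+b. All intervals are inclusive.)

1

Evaluate at each i in [0,2]:
  i=0: ✗ (fails at j=1)
  i=1: ✗ (fails at j=1)
  i=2: ✓ (all of [2,6])
Positions where it holds: {2} → 1.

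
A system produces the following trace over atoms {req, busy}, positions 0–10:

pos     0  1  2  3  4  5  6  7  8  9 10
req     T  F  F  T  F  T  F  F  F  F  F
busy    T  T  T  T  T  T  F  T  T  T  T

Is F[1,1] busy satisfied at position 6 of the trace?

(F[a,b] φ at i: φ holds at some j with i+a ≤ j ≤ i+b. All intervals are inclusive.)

Check busy at each j in [7,7]:
  j=7: true
Found at j=7 → formula holds.

Yes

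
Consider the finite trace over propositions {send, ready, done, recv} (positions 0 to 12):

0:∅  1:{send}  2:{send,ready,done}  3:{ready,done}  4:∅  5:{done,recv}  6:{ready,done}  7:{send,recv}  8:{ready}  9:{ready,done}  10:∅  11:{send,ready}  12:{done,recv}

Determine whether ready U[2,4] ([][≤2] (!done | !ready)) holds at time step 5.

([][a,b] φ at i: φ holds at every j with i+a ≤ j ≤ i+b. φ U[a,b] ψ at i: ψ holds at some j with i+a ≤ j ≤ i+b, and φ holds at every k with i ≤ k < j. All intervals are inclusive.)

Need some j in [7,9] with [][≤2] (!done | !ready), and ready at every k in [5,j-1].
  j=7: [][≤2] (!done | !ready) — fails at 9.
  j=8: [][≤2] (!done | !ready) — fails at 9.
  j=9: [][≤2] (!done | !ready) — fails at 9.
No j in the window works → until fails.

Does not hold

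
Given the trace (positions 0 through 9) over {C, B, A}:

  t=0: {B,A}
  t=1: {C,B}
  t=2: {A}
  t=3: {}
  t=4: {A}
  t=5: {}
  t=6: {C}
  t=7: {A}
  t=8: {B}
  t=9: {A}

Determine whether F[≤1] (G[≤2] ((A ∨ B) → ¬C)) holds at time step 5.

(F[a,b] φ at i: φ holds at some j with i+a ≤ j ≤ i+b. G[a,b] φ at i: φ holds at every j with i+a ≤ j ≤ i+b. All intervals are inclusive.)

Check G[≤2] ((A ∨ B) → ¬C) at each j in [5,6]:
  j=5: holds on [5,7]
  j=6: holds on [6,8]
Found at j=5 → formula holds.

Holds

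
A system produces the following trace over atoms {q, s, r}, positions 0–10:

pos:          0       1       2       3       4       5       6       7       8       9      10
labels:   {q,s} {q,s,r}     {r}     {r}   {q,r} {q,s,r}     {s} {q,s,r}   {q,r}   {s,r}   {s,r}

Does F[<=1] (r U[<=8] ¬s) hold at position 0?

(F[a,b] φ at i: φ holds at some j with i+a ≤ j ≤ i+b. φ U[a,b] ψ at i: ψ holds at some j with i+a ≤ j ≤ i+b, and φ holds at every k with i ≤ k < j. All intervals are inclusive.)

True

Check (r U[<=8] ¬s) at each j in [0,1]:
  j=0: fails
  j=1: holds
Found at j=1 → formula holds.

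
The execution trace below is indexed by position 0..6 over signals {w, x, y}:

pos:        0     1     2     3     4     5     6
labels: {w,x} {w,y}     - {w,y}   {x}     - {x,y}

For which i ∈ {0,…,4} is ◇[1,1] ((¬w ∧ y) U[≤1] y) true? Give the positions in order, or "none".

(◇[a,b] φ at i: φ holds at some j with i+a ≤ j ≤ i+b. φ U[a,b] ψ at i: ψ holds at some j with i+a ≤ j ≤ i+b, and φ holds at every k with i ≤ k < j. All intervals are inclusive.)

0, 2

Evaluate at each i in [0,4]:
  i=0: ✓ (witness j=1)
  i=1: ✗ (none in [2,2])
  i=2: ✓ (witness j=3)
  i=3: ✗ (none in [4,4])
  i=4: ✗ (none in [5,5])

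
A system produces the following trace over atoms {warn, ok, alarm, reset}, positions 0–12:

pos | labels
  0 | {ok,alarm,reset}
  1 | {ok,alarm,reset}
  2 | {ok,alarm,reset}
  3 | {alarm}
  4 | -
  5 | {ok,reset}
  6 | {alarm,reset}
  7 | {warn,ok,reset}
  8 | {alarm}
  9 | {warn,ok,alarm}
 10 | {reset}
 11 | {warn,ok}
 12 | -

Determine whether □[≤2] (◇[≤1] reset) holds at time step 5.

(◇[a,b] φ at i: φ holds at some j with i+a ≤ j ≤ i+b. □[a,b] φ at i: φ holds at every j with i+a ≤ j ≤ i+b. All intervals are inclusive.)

Check ◇[≤1] reset at every j in [5,7]:
  j=5: holds (witness at 5)
  j=6: holds (witness at 6)
  j=7: holds (witness at 7)
All positions satisfy it → formula holds.

Yes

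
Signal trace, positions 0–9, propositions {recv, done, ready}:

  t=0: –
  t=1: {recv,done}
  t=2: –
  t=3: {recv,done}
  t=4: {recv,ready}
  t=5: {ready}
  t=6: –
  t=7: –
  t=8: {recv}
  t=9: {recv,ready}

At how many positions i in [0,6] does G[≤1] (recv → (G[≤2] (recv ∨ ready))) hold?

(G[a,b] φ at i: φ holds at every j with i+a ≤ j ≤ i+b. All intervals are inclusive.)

3

Evaluate at each i in [0,6]:
  i=0: ✗ (fails at j=1)
  i=1: ✗ (fails at j=1)
  i=2: ✓ (all of [2,3])
  i=3: ✗ (fails at j=4)
  i=4: ✗ (fails at j=4)
  i=5: ✓ (all of [5,6])
  i=6: ✓ (all of [6,7])
Positions where it holds: {2, 5, 6} → 3.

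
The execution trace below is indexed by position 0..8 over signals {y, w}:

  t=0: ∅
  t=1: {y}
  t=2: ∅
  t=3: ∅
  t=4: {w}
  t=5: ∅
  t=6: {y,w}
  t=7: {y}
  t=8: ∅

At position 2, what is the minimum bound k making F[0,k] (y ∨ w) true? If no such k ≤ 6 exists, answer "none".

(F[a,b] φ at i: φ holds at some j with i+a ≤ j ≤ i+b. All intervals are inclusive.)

2

Scan j = 2,3,… for (y ∨ w):
  j=2: fails
  j=3: fails
  j=4: holds
First hit at j=4, so smallest k = 4-2 = 2.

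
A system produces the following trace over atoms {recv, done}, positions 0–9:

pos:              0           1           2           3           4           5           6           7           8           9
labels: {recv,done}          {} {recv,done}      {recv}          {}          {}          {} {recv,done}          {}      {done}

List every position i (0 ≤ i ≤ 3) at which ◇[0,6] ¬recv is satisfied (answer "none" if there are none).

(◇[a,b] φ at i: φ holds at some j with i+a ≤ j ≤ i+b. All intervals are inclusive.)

Evaluate at each i in [0,3]:
  i=0: ✓ (witness j=1)
  i=1: ✓ (witness j=1)
  i=2: ✓ (witness j=4)
  i=3: ✓ (witness j=4)

0, 1, 2, 3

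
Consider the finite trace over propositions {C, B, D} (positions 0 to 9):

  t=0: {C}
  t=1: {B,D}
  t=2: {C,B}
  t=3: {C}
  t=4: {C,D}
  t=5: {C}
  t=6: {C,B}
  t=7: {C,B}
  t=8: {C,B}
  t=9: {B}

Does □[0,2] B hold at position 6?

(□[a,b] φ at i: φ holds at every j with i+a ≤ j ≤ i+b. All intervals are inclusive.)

Yes

Check B at every j in [6,8]:
  j=6: true
  j=7: true
  j=8: true
All positions satisfy it → formula holds.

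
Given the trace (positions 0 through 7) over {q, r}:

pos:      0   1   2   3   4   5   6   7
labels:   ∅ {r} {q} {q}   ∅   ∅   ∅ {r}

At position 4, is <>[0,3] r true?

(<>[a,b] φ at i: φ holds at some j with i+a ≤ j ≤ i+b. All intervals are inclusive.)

Check r at each j in [4,7]:
  j=4: false
  j=5: false
  j=6: false
  j=7: true
Found at j=7 → formula holds.

Yes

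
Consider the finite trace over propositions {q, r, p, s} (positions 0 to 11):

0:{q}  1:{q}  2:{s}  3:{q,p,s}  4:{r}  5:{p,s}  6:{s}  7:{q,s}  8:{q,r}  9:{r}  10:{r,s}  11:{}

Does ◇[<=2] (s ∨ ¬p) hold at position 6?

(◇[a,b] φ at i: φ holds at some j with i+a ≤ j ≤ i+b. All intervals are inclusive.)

Check (s ∨ ¬p) at each j in [6,8]:
  j=6: true
  j=7: true
  j=8: true
Found at j=6 → formula holds.

Yes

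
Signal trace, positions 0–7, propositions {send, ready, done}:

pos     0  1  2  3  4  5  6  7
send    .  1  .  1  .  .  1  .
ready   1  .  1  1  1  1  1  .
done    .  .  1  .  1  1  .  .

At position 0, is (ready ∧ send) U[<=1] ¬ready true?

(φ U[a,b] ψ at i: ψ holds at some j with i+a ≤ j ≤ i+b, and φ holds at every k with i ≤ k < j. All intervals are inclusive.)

Need some j in [0,1] with ¬ready, and (ready ∧ send) at every k in [0,j-1].
  j=0: ¬ready false.
  j=1: ¬ready holds, but (ready ∧ send) fails at k=0 → not this j.
No j in the window works → until fails.

No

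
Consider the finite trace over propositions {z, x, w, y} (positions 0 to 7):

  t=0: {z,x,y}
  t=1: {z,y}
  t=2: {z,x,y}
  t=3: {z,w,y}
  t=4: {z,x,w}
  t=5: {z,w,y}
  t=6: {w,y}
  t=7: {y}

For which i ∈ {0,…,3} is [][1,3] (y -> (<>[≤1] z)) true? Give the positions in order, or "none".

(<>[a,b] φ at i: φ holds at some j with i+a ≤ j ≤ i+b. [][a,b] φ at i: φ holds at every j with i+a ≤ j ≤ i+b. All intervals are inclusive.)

0, 1, 2

Evaluate at each i in [0,3]:
  i=0: ✓ (all of [1,3])
  i=1: ✓ (all of [2,4])
  i=2: ✓ (all of [3,5])
  i=3: ✗ (fails at j=6)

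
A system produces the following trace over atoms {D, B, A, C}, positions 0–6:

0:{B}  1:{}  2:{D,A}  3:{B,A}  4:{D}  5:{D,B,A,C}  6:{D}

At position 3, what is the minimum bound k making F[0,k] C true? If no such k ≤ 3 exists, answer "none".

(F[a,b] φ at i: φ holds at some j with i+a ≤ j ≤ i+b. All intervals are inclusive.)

Scan j = 3,4,… for C:
  j=3: fails
  j=4: fails
  j=5: holds
First hit at j=5, so smallest k = 5-3 = 2.

2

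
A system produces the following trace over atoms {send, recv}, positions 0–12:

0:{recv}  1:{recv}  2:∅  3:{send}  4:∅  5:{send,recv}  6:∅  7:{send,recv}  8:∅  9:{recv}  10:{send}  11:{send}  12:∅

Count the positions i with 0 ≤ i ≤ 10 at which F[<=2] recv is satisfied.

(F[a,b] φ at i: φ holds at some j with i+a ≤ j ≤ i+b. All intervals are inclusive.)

9

Evaluate at each i in [0,10]:
  i=0: ✓ (witness j=0)
  i=1: ✓ (witness j=1)
  i=2: ✗ (none in [2,4])
  i=3: ✓ (witness j=5)
  i=4: ✓ (witness j=5)
  i=5: ✓ (witness j=5)
  i=6: ✓ (witness j=7)
  i=7: ✓ (witness j=7)
  i=8: ✓ (witness j=9)
  i=9: ✓ (witness j=9)
  i=10: ✗ (none in [10,12])
Positions where it holds: {0, 1, 3, 4, 5, 6, 7, 8, 9} → 9.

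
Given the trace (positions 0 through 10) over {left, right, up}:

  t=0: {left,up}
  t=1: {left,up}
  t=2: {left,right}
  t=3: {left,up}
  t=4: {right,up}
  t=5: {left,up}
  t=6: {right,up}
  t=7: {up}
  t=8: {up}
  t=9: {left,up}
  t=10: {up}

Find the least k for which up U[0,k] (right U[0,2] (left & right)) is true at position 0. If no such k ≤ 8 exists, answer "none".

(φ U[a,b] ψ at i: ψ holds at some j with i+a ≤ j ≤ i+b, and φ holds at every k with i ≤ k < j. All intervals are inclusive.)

Need earliest j ≥ 0 with (right U[0,2] (left & right)), and up at every k in [0,j-1].
  j=0: rhs fails.
  j=1: rhs fails.
  j=2: rhs holds; lhs holds on [0,1]. k = 2.

2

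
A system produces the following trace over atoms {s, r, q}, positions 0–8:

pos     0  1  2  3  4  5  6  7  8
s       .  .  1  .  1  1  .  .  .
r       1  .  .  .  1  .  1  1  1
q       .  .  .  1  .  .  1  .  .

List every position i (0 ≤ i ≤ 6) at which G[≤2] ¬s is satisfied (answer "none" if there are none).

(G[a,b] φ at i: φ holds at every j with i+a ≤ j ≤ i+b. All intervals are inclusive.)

6

Evaluate at each i in [0,6]:
  i=0: ✗ (fails at j=2)
  i=1: ✗ (fails at j=2)
  i=2: ✗ (fails at j=2)
  i=3: ✗ (fails at j=4)
  i=4: ✗ (fails at j=4)
  i=5: ✗ (fails at j=5)
  i=6: ✓ (all of [6,8])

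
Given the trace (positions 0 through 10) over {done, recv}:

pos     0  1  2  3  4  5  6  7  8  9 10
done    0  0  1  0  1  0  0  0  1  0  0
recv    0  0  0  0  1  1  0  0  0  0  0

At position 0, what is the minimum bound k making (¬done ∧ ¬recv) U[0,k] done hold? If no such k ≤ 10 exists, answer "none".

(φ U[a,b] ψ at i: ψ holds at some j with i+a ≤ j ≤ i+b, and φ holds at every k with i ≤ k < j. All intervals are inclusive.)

2

Need earliest j ≥ 0 with done, and (¬done ∧ ¬recv) at every k in [0,j-1].
  j=0: rhs fails.
  j=1: rhs fails.
  j=2: rhs holds; lhs holds on [0,1]. k = 2.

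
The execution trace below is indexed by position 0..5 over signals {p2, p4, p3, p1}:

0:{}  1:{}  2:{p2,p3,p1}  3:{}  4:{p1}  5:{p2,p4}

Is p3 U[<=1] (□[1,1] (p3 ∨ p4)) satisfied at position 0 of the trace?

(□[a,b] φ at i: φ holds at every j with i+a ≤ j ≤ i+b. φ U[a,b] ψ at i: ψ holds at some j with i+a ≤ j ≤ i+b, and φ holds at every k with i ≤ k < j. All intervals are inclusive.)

No

Need some j in [0,1] with □[1,1] (p3 ∨ p4), and p3 at every k in [0,j-1].
  j=0: □[1,1] (p3 ∨ p4) — fails at 1.
  j=1: □[1,1] (p3 ∨ p4) holds, but p3 fails at k=0 → not this j.
No j in the window works → until fails.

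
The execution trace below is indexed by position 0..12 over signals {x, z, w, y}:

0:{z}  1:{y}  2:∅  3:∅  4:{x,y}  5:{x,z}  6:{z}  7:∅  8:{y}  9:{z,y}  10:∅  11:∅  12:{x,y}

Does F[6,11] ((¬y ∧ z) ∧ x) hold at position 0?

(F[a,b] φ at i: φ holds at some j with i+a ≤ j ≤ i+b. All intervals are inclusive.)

Does not hold

Check ((¬y ∧ z) ∧ x) at each j in [6,11]:
  j=6: false
  j=7: false
  j=8: false
  j=9: false
  j=10: false
  j=11: false
No position in the window satisfies it → formula fails.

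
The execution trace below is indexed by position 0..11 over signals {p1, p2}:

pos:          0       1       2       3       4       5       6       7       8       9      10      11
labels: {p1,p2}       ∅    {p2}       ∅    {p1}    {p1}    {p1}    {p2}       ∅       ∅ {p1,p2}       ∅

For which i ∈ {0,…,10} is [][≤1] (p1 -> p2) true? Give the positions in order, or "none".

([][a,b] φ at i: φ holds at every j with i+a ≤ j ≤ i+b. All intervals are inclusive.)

Evaluate at each i in [0,10]:
  i=0: ✓ (all of [0,1])
  i=1: ✓ (all of [1,2])
  i=2: ✓ (all of [2,3])
  i=3: ✗ (fails at j=4)
  i=4: ✗ (fails at j=4)
  i=5: ✗ (fails at j=5)
  i=6: ✗ (fails at j=6)
  i=7: ✓ (all of [7,8])
  i=8: ✓ (all of [8,9])
  i=9: ✓ (all of [9,10])
  i=10: ✓ (all of [10,11])

0, 1, 2, 7, 8, 9, 10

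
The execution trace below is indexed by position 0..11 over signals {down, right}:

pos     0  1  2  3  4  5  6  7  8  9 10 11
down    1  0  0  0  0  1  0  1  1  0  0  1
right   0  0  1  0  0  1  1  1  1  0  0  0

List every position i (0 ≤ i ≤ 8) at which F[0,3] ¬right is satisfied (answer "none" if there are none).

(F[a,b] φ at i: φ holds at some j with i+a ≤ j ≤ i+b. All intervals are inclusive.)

Evaluate at each i in [0,8]:
  i=0: ✓ (witness j=0)
  i=1: ✓ (witness j=1)
  i=2: ✓ (witness j=3)
  i=3: ✓ (witness j=3)
  i=4: ✓ (witness j=4)
  i=5: ✗ (none in [5,8])
  i=6: ✓ (witness j=9)
  i=7: ✓ (witness j=9)
  i=8: ✓ (witness j=9)

0, 1, 2, 3, 4, 6, 7, 8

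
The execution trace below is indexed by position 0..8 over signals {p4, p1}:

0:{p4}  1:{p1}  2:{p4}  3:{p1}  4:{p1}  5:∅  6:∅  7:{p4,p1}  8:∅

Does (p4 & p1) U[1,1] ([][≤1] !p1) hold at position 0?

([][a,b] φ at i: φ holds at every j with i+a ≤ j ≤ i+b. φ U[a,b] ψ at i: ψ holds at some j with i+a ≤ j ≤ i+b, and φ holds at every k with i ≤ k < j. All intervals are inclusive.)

Need some j in [1,1] with [][≤1] !p1, and (p4 & p1) at every k in [0,j-1].
  j=1: [][≤1] !p1 — fails at 1.
No j in the window works → until fails.

False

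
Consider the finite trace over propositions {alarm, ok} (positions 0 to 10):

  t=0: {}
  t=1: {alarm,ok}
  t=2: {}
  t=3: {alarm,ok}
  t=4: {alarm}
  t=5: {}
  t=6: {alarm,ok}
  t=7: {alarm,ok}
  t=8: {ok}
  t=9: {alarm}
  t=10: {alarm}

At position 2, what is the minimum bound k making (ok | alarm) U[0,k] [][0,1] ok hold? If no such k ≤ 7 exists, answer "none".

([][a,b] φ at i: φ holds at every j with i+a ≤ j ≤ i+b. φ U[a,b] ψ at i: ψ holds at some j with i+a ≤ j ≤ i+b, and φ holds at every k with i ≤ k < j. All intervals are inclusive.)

Need earliest j ≥ 2 with [][0,1] ok, and (ok | alarm) at every k in [2,j-1].
  j=2: rhs fails.
  j=3: rhs fails.
  j=4: rhs fails.
  j=5: rhs fails.
  j=6: rhs holds but lhs fails at k=2.
  j=7: rhs holds but lhs fails at k=2.
  j=8: rhs fails.
  j=9: rhs fails.
No witness within the range → none.

none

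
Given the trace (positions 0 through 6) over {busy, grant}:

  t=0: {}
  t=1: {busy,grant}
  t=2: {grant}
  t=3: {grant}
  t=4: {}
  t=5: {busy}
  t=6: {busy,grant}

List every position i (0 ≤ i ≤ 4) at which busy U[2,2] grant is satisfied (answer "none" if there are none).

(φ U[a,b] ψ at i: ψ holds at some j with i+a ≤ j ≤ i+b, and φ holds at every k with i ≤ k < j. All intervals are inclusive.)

Evaluate at each i in [0,4]:
  i=0: ✗ (lhs fails at k=0 before rhs at j=2)
  i=1: ✗ (lhs fails at k=2 before rhs at j=3)
  i=2: ✗ (no rhs in [4,4])
  i=3: ✗ (no rhs in [5,5])
  i=4: ✗ (lhs fails at k=4 before rhs at j=6)

none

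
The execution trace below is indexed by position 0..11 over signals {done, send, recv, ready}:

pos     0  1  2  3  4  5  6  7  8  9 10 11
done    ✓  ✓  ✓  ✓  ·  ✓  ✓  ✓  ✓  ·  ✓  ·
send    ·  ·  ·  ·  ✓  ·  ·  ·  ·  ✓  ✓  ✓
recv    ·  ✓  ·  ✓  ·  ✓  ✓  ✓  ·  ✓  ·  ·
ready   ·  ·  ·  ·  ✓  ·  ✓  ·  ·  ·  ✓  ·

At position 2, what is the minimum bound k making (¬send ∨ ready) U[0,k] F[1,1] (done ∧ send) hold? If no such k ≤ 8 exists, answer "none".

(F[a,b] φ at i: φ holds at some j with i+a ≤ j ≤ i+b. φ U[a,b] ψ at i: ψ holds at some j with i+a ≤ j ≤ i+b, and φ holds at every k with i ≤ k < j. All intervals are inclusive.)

7

Need earliest j ≥ 2 with F[1,1] (done ∧ send), and (¬send ∨ ready) at every k in [2,j-1].
  j=2: rhs fails.
  j=3: rhs fails.
  j=4: rhs fails.
  j=5: rhs fails.
  j=6: rhs fails.
  j=7: rhs fails.
  j=8: rhs fails.
  j=9: rhs holds; lhs holds on [2,8]. k = 7.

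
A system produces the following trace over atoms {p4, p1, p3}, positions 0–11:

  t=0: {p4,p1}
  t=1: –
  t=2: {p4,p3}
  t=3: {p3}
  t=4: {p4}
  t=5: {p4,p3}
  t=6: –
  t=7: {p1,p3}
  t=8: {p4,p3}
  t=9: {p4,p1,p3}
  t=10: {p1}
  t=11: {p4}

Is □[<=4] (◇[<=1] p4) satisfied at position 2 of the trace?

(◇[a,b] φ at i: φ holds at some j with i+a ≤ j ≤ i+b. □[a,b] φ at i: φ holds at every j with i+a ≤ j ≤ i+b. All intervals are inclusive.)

No

Check ◇[<=1] p4 at every j in [2,6]:
  j=2: holds (witness at 2)
  j=3: holds (witness at 4)
  j=4: holds (witness at 4)
  j=5: holds (witness at 5)
  j=6: fails (none in [6,7])
Fails at j=6 → formula fails.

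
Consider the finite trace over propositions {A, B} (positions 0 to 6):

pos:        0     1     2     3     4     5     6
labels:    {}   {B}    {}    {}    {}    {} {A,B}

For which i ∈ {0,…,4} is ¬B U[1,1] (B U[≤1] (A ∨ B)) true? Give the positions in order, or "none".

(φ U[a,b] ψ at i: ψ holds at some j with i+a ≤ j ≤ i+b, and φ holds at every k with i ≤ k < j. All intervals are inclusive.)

0

Evaluate at each i in [0,4]:
  i=0: ✓ (rhs at j=1; lhs holds on [0,0])
  i=1: ✗ (no rhs in [2,2])
  i=2: ✗ (no rhs in [3,3])
  i=3: ✗ (no rhs in [4,4])
  i=4: ✗ (no rhs in [5,5])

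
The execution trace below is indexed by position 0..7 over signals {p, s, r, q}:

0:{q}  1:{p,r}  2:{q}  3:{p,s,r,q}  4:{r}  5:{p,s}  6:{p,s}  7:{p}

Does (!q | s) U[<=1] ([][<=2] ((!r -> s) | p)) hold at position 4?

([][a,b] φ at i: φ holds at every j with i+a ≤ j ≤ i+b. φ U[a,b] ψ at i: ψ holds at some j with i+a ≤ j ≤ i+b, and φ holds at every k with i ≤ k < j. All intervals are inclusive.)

True

Need some j in [4,5] with [][<=2] ((!r -> s) | p), and (!q | s) at every k in [4,j-1].
  j=4: [][<=2] ((!r -> s) | p) holds; no prefix to check → satisfied.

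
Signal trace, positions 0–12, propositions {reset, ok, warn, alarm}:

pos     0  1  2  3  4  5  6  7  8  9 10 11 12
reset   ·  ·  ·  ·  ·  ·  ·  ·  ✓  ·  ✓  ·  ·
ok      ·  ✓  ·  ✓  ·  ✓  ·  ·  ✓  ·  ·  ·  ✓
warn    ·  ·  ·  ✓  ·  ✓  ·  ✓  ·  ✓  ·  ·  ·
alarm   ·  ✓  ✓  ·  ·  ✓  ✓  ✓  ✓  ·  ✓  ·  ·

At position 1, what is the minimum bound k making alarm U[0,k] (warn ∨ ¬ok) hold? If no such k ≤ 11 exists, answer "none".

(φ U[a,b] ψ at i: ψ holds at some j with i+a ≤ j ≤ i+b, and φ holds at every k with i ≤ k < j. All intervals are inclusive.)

1

Need earliest j ≥ 1 with (warn ∨ ¬ok), and alarm at every k in [1,j-1].
  j=1: rhs fails.
  j=2: rhs holds; lhs holds on [1,1]. k = 1.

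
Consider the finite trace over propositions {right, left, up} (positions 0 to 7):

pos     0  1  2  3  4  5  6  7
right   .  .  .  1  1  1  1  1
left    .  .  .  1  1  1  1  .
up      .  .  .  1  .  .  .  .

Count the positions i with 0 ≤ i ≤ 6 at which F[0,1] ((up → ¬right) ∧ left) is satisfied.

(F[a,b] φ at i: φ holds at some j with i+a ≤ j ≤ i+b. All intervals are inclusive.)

4

Evaluate at each i in [0,6]:
  i=0: ✗ (none in [0,1])
  i=1: ✗ (none in [1,2])
  i=2: ✗ (none in [2,3])
  i=3: ✓ (witness j=4)
  i=4: ✓ (witness j=4)
  i=5: ✓ (witness j=5)
  i=6: ✓ (witness j=6)
Positions where it holds: {3, 4, 5, 6} → 4.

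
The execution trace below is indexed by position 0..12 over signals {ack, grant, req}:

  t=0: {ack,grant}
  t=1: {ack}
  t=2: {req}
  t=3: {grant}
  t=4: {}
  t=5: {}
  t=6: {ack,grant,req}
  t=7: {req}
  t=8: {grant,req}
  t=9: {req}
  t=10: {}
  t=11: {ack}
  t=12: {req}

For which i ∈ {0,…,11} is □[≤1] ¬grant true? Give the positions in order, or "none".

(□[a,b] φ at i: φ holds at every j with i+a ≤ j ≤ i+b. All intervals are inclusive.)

Evaluate at each i in [0,11]:
  i=0: ✗ (fails at j=0)
  i=1: ✓ (all of [1,2])
  i=2: ✗ (fails at j=3)
  i=3: ✗ (fails at j=3)
  i=4: ✓ (all of [4,5])
  i=5: ✗ (fails at j=6)
  i=6: ✗ (fails at j=6)
  i=7: ✗ (fails at j=8)
  i=8: ✗ (fails at j=8)
  i=9: ✓ (all of [9,10])
  i=10: ✓ (all of [10,11])
  i=11: ✓ (all of [11,12])

1, 4, 9, 10, 11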